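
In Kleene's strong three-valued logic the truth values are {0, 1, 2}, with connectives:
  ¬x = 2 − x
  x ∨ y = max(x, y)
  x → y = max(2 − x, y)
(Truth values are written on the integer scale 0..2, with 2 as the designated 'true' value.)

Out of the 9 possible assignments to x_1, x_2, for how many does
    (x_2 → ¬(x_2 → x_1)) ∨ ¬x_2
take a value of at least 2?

x_1 = 0, x_2 = 0 ↦ 2  ≥
x_1 = 0, x_2 = 1 ↦ 1  <
x_1 = 0, x_2 = 2 ↦ 2  ≥
x_1 = 1, x_2 = 0 ↦ 2  ≥
x_1 = 1, x_2 = 1 ↦ 1  <
x_1 = 1, x_2 = 2 ↦ 1  <
x_1 = 2, x_2 = 0 ↦ 2  ≥
x_1 = 2, x_2 = 1 ↦ 1  <
x_1 = 2, x_2 = 2 ↦ 0  <
So 4 of the 9 assignments meet the threshold.

4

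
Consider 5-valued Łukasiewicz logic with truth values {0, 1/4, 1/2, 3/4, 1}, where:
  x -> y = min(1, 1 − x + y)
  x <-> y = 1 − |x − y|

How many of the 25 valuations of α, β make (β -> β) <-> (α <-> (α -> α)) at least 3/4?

value 1: 5 assignments (counts)
value 3/4: 5 assignments (counts)
value 1/2: 5 assignments
value 1/4: 5 assignments
value 0: 5 assignments
So 10 of the 25 assignments meet the threshold.

10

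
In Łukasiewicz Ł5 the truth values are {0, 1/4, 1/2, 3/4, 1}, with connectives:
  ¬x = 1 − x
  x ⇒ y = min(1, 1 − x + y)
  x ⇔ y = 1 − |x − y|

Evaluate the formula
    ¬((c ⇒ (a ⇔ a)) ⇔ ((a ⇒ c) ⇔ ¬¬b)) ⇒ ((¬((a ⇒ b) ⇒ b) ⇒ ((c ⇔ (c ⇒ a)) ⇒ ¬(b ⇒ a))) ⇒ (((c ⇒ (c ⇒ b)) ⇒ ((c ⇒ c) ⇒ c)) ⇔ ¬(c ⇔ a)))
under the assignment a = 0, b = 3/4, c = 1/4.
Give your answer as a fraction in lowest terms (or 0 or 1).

a ⇔ a = 0 ⇔ 0 = 1
c ⇒ (a ⇔ a) = 1/4 ⇒ 1 = 1
a ⇒ c = 0 ⇒ 1/4 = 1
¬b = ¬3/4 = 1/4
¬¬b = ¬1/4 = 3/4
(a ⇒ c) ⇔ ¬¬b = 1 ⇔ 3/4 = 3/4
(c ⇒ (a ⇔ a)) ⇔ ((a ⇒ c) ⇔ ¬¬b) = 1 ⇔ 3/4 = 3/4
¬((c ⇒ (a ⇔ a)) ⇔ ((a ⇒ c) ⇔ ¬¬b)) = ¬3/4 = 1/4
a ⇒ b = 0 ⇒ 3/4 = 1
(a ⇒ b) ⇒ b = 1 ⇒ 3/4 = 3/4
¬((a ⇒ b) ⇒ b) = ¬3/4 = 1/4
c ⇒ a = 1/4 ⇒ 0 = 3/4
c ⇔ (c ⇒ a) = 1/4 ⇔ 3/4 = 1/2
b ⇒ a = 3/4 ⇒ 0 = 1/4
¬(b ⇒ a) = ¬1/4 = 3/4
(c ⇔ (c ⇒ a)) ⇒ ¬(b ⇒ a) = 1/2 ⇒ 3/4 = 1
¬((a ⇒ b) ⇒ b) ⇒ ((c ⇔ (c ⇒ a)) ⇒ ¬(b ⇒ a)) = 1/4 ⇒ 1 = 1
c ⇒ b = 1/4 ⇒ 3/4 = 1
c ⇒ (c ⇒ b) = 1/4 ⇒ 1 = 1
c ⇒ c = 1/4 ⇒ 1/4 = 1
(c ⇒ c) ⇒ c = 1 ⇒ 1/4 = 1/4
(c ⇒ (c ⇒ b)) ⇒ ((c ⇒ c) ⇒ c) = 1 ⇒ 1/4 = 1/4
c ⇔ a = 1/4 ⇔ 0 = 3/4
¬(c ⇔ a) = ¬3/4 = 1/4
((c ⇒ (c ⇒ b)) ⇒ ((c ⇒ c) ⇒ c)) ⇔ ¬(c ⇔ a) = 1/4 ⇔ 1/4 = 1
(¬((a ⇒ b) ⇒ b) ⇒ ((c ⇔ (c ⇒ a)) ⇒ ¬(b ⇒ a))) ⇒ (((c ⇒ (c ⇒ b)) ⇒ ((c ⇒ c) ⇒ c)) ⇔ ¬(c ⇔ a)) = 1 ⇒ 1 = 1
¬((c ⇒ (a ⇔ a)) ⇔ ((a ⇒ c) ⇔ ¬¬b)) ⇒ ((¬((a ⇒ b) ⇒ b) ⇒ ((c ⇔ (c ⇒ a)) ⇒ ¬(b ⇒ a))) ⇒ (((c ⇒ (c ⇒ b)) ⇒ ((c ⇒ c) ⇒ c)) ⇔ ¬(c ⇔ a))) = 1/4 ⇒ 1 = 1

1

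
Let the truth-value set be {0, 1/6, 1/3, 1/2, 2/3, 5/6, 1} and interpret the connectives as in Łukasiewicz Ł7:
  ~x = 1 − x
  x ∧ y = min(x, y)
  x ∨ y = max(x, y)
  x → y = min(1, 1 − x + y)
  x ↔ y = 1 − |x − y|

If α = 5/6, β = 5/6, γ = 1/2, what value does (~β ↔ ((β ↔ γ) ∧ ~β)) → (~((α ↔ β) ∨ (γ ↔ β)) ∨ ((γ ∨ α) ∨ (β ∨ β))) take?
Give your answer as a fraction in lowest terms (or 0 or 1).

~β = ~5/6 = 1/6
β ↔ γ = 5/6 ↔ 1/2 = 2/3
~β = ~5/6 = 1/6
(β ↔ γ) ∧ ~β = 2/3 ∧ 1/6 = 1/6
~β ↔ ((β ↔ γ) ∧ ~β) = 1/6 ↔ 1/6 = 1
α ↔ β = 5/6 ↔ 5/6 = 1
γ ↔ β = 1/2 ↔ 5/6 = 2/3
(α ↔ β) ∨ (γ ↔ β) = 1 ∨ 2/3 = 1
~((α ↔ β) ∨ (γ ↔ β)) = ~1 = 0
γ ∨ α = 1/2 ∨ 5/6 = 5/6
β ∨ β = 5/6 ∨ 5/6 = 5/6
(γ ∨ α) ∨ (β ∨ β) = 5/6 ∨ 5/6 = 5/6
~((α ↔ β) ∨ (γ ↔ β)) ∨ ((γ ∨ α) ∨ (β ∨ β)) = 0 ∨ 5/6 = 5/6
(~β ↔ ((β ↔ γ) ∧ ~β)) → (~((α ↔ β) ∨ (γ ↔ β)) ∨ ((γ ∨ α) ∨ (β ∨ β))) = 1 → 5/6 = 5/6

5/6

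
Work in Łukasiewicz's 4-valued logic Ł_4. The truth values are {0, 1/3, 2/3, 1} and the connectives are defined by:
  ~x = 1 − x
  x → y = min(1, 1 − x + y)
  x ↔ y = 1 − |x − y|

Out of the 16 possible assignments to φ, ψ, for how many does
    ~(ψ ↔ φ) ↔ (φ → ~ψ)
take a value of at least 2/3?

9

φ = 0, ψ = 0 ↦ 0  <
φ = 0, ψ = 1/3 ↦ 1/3  <
φ = 0, ψ = 2/3 ↦ 2/3  ≥
φ = 0, ψ = 1 ↦ 1  ≥
φ = 1/3, ψ = 0 ↦ 1/3  <
φ = 1/3, ψ = 1/3 ↦ 0  <
φ = 1/3, ψ = 2/3 ↦ 1/3  <
φ = 1/3, ψ = 1 ↦ 1  ≥
φ = 2/3, ψ = 0 ↦ 2/3  ≥
φ = 2/3, ψ = 1/3 ↦ 1/3  <
φ = 2/3, ψ = 2/3 ↦ 1/3  <
φ = 2/3, ψ = 1 ↦ 1  ≥
φ = 1, ψ = 0 ↦ 1  ≥
φ = 1, ψ = 1/3 ↦ 1  ≥
φ = 1, ψ = 2/3 ↦ 1  ≥
φ = 1, ψ = 1 ↦ 1  ≥
So 9 of the 16 assignments meet the threshold.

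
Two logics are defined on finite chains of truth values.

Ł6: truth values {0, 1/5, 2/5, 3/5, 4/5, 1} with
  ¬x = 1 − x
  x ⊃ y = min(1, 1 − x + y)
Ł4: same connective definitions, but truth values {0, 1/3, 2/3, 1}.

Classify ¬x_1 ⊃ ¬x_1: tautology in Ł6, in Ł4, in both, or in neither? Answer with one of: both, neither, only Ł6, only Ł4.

both

In Ł6: every assignment gives 1 — tautology.
In Ł4: every assignment gives 1 — tautology.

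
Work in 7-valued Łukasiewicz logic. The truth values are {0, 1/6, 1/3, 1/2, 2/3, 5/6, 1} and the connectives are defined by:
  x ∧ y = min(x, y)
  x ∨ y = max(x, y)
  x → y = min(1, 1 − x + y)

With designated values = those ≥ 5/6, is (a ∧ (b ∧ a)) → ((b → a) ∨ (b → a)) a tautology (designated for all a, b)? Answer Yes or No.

At a = 1/2, b = 2/3, for instance:
b ∧ a = 2/3 ∧ 1/2 = 1/2
a ∧ (b ∧ a) = 1/2 ∧ 1/2 = 1/2
b → a = 2/3 → 1/2 = 5/6
b → a = 2/3 → 1/2 = 5/6
(b → a) ∨ (b → a) = 5/6 ∨ 5/6 = 5/6
(a ∧ (b ∧ a)) → ((b → a) ∨ (b → a)) = 1/2 → 5/6 = 1
and checking the remaining 48 assignments likewise gives ≥ 5/6 in every case.

Yes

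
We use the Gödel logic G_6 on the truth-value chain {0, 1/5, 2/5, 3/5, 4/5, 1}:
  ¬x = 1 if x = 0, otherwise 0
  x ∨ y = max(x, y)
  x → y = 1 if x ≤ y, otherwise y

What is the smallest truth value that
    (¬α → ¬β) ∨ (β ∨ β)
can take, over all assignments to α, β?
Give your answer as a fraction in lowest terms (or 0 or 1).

1/5

Take α = 0, β = 1/5:
¬α = ¬0 = 1
¬β = ¬1/5 = 0
¬α → ¬β = 1 → 0 = 0
β ∨ β = 1/5 ∨ 1/5 = 1/5
(¬α → ¬β) ∨ (β ∨ β) = 0 ∨ 1/5 = 1/5
No assignment yields a value below 1/5, so this is the minimum.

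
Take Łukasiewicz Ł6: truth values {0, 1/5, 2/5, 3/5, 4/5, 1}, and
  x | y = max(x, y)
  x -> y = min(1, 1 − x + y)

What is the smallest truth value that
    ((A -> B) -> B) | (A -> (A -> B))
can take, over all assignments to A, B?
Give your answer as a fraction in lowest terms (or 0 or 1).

Take A = 3/5, B = 0:
A -> B = 3/5 -> 0 = 2/5
(A -> B) -> B = 2/5 -> 0 = 3/5
A -> B = 3/5 -> 0 = 2/5
A -> (A -> B) = 3/5 -> 2/5 = 4/5
((A -> B) -> B) | (A -> (A -> B)) = 3/5 | 4/5 = 4/5
No assignment yields a value below 4/5, so this is the minimum.

4/5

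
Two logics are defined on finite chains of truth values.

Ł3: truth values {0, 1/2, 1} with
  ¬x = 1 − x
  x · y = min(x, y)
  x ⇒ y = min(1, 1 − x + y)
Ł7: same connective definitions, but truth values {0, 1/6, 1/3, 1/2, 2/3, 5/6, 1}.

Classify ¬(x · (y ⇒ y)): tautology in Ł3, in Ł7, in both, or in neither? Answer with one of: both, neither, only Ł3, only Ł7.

neither

In Ł3: at x = 1/2, y = 0 the value is 1/2 — not a tautology.
In Ł7: at x = 1/6, y = 0 the value is 5/6 — not a tautology.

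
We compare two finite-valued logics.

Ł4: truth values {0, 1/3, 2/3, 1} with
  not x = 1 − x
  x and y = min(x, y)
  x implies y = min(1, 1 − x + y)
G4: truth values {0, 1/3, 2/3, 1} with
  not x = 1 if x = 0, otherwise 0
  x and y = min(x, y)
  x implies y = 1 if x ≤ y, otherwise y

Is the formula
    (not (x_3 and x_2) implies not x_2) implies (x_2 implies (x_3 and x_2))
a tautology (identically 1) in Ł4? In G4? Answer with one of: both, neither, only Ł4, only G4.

In Ł4: every assignment gives 1 — tautology.
In G4: at x_2 = 2/3, x_3 = 1/3 the value is 1/3 — not a tautology.

only Ł4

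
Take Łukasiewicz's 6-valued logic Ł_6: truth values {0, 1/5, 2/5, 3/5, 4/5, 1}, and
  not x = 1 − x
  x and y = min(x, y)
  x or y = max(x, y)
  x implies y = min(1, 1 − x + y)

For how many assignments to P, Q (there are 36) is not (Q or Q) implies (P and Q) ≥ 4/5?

value 1: 15 assignments (counts)
value 4/5: 6 assignments (counts)
value 3/5: 2 assignments
value 2/5: 6 assignments
value 1/5: 1 assignment
value 0: 6 assignments
So 21 of the 36 assignments meet the threshold.

21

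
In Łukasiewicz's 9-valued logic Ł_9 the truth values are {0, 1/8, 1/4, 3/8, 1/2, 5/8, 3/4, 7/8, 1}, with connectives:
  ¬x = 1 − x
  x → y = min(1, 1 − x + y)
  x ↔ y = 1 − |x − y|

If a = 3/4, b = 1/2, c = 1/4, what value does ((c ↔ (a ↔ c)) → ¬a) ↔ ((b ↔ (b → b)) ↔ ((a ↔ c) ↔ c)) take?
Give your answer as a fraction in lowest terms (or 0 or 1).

3/4

a ↔ c = 3/4 ↔ 1/4 = 1/2
c ↔ (a ↔ c) = 1/4 ↔ 1/2 = 3/4
¬a = ¬3/4 = 1/4
(c ↔ (a ↔ c)) → ¬a = 3/4 → 1/4 = 1/2
b → b = 1/2 → 1/2 = 1
b ↔ (b → b) = 1/2 ↔ 1 = 1/2
a ↔ c = 3/4 ↔ 1/4 = 1/2
(a ↔ c) ↔ c = 1/2 ↔ 1/4 = 3/4
(b ↔ (b → b)) ↔ ((a ↔ c) ↔ c) = 1/2 ↔ 3/4 = 3/4
((c ↔ (a ↔ c)) → ¬a) ↔ ((b ↔ (b → b)) ↔ ((a ↔ c) ↔ c)) = 1/2 ↔ 3/4 = 3/4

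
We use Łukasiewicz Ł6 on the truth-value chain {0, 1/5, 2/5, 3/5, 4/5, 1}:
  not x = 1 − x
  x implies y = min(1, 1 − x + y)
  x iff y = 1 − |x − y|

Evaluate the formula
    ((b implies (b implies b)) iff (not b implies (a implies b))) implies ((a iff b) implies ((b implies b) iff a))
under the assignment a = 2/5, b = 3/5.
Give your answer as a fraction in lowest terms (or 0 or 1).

3/5

b implies b = 3/5 implies 3/5 = 1
b implies (b implies b) = 3/5 implies 1 = 1
not b = not 3/5 = 2/5
a implies b = 2/5 implies 3/5 = 1
not b implies (a implies b) = 2/5 implies 1 = 1
(b implies (b implies b)) iff (not b implies (a implies b)) = 1 iff 1 = 1
a iff b = 2/5 iff 3/5 = 4/5
b implies b = 3/5 implies 3/5 = 1
(b implies b) iff a = 1 iff 2/5 = 2/5
(a iff b) implies ((b implies b) iff a) = 4/5 implies 2/5 = 3/5
((b implies (b implies b)) iff (not b implies (a implies b))) implies ((a iff b) implies ((b implies b) iff a)) = 1 implies 3/5 = 3/5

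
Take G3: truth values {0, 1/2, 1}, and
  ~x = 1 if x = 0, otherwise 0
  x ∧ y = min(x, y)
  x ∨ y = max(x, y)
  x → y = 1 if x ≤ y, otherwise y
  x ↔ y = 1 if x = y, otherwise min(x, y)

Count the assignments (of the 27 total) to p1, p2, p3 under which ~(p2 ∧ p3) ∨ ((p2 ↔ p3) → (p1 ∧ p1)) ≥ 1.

value 1: 21 assignments (counts)
value 1/2: 2 assignments
value 0: 4 assignments
So 21 of the 27 assignments meet the threshold.

21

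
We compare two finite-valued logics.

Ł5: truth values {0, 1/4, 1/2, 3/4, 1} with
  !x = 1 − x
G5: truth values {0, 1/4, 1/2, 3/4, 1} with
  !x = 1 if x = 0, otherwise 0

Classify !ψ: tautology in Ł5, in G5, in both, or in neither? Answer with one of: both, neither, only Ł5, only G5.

In Ł5: at ψ = 1/4 the value is 3/4 — not a tautology.
In G5: at ψ = 1/4 the value is 0 — not a tautology.

neither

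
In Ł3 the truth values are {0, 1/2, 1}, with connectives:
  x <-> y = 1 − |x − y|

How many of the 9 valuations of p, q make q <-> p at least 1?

p = 0, q = 0 ↦ 1  ≥
p = 0, q = 1/2 ↦ 1/2  <
p = 0, q = 1 ↦ 0  <
p = 1/2, q = 0 ↦ 1/2  <
p = 1/2, q = 1/2 ↦ 1  ≥
p = 1/2, q = 1 ↦ 1/2  <
p = 1, q = 0 ↦ 0  <
p = 1, q = 1/2 ↦ 1/2  <
p = 1, q = 1 ↦ 1  ≥
So 3 of the 9 assignments meet the threshold.

3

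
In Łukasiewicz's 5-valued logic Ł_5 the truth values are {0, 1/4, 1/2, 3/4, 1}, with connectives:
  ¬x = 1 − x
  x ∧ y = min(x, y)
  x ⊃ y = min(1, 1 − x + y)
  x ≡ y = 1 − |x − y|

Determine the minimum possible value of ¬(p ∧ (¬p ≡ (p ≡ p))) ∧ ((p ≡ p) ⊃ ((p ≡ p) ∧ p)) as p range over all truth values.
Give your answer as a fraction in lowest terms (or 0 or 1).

Take p = 0:
¬p = ¬0 = 1
p ≡ p = 0 ≡ 0 = 1
¬p ≡ (p ≡ p) = 1 ≡ 1 = 1
p ∧ (¬p ≡ (p ≡ p)) = 0 ∧ 1 = 0
¬(p ∧ (¬p ≡ (p ≡ p))) = ¬0 = 1
p ≡ p = 0 ≡ 0 = 1
p ≡ p = 0 ≡ 0 = 1
(p ≡ p) ∧ p = 1 ∧ 0 = 0
(p ≡ p) ⊃ ((p ≡ p) ∧ p) = 1 ⊃ 0 = 0
¬(p ∧ (¬p ≡ (p ≡ p))) ∧ ((p ≡ p) ⊃ ((p ≡ p) ∧ p)) = 1 ∧ 0 = 0
No assignment yields a value below 0, so this is the minimum.

0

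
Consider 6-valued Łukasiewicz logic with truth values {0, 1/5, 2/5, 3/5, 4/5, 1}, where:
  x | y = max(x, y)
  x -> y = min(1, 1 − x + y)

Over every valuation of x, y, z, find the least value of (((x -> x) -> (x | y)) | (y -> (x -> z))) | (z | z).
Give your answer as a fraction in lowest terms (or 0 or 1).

Take x = 2/5, y = 4/5, z = 0:
x -> x = 2/5 -> 2/5 = 1
x | y = 2/5 | 4/5 = 4/5
(x -> x) -> (x | y) = 1 -> 4/5 = 4/5
x -> z = 2/5 -> 0 = 3/5
y -> (x -> z) = 4/5 -> 3/5 = 4/5
((x -> x) -> (x | y)) | (y -> (x -> z)) = 4/5 | 4/5 = 4/5
z | z = 0 | 0 = 0
(((x -> x) -> (x | y)) | (y -> (x -> z))) | (z | z) = 4/5 | 0 = 4/5
No assignment yields a value below 4/5, so this is the minimum.

4/5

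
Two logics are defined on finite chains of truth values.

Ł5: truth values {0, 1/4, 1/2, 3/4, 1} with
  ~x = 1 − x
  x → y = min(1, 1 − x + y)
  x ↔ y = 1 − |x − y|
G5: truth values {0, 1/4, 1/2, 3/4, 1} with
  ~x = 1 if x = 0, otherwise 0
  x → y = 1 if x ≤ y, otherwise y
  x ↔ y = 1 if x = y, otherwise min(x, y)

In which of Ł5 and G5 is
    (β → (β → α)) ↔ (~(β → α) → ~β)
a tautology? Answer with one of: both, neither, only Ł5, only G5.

In Ł5: every assignment gives 1 — tautology.
In G5: at α = 1/4, β = 1/2 the value is 1/4 — not a tautology.

only Ł5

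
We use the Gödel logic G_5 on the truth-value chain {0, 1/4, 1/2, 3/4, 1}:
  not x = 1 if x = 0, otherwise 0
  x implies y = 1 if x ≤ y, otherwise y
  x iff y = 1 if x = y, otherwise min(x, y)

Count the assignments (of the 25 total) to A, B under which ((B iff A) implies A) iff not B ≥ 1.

4

value 1: 4 assignments (counts)
value 0: 21 assignments
So 4 of the 25 assignments meet the threshold.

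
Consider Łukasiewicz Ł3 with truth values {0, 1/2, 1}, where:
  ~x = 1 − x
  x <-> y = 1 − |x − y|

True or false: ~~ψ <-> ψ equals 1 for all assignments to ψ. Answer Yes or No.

ψ = 0 ↦ 1
ψ = 1/2 ↦ 1
ψ = 1 ↦ 1
Every assignment gives a value ≥ 1.

Yes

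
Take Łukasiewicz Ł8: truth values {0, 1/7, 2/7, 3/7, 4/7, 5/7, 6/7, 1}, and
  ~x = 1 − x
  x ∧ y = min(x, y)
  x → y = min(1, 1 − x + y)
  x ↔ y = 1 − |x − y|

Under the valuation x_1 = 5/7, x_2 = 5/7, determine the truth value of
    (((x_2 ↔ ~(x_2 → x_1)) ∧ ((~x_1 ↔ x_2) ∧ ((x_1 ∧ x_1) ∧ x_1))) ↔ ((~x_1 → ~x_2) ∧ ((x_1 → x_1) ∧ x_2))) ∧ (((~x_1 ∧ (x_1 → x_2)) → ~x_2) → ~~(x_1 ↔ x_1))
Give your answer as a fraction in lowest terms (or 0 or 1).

4/7

x_2 → x_1 = 5/7 → 5/7 = 1
~(x_2 → x_1) = ~1 = 0
x_2 ↔ ~(x_2 → x_1) = 5/7 ↔ 0 = 2/7
~x_1 = ~5/7 = 2/7
~x_1 ↔ x_2 = 2/7 ↔ 5/7 = 4/7
x_1 ∧ x_1 = 5/7 ∧ 5/7 = 5/7
(x_1 ∧ x_1) ∧ x_1 = 5/7 ∧ 5/7 = 5/7
(~x_1 ↔ x_2) ∧ ((x_1 ∧ x_1) ∧ x_1) = 4/7 ∧ 5/7 = 4/7
(x_2 ↔ ~(x_2 → x_1)) ∧ ((~x_1 ↔ x_2) ∧ ((x_1 ∧ x_1) ∧ x_1)) = 2/7 ∧ 4/7 = 2/7
~x_1 = ~5/7 = 2/7
~x_2 = ~5/7 = 2/7
~x_1 → ~x_2 = 2/7 → 2/7 = 1
x_1 → x_1 = 5/7 → 5/7 = 1
(x_1 → x_1) ∧ x_2 = 1 ∧ 5/7 = 5/7
(~x_1 → ~x_2) ∧ ((x_1 → x_1) ∧ x_2) = 1 ∧ 5/7 = 5/7
((x_2 ↔ ~(x_2 → x_1)) ∧ ((~x_1 ↔ x_2) ∧ ((x_1 ∧ x_1) ∧ x_1))) ↔ ((~x_1 → ~x_2) ∧ ((x_1 → x_1) ∧ x_2)) = 2/7 ↔ 5/7 = 4/7
~x_1 = ~5/7 = 2/7
x_1 → x_2 = 5/7 → 5/7 = 1
~x_1 ∧ (x_1 → x_2) = 2/7 ∧ 1 = 2/7
~x_2 = ~5/7 = 2/7
(~x_1 ∧ (x_1 → x_2)) → ~x_2 = 2/7 → 2/7 = 1
x_1 ↔ x_1 = 5/7 ↔ 5/7 = 1
~(x_1 ↔ x_1) = ~1 = 0
~~(x_1 ↔ x_1) = ~0 = 1
((~x_1 ∧ (x_1 → x_2)) → ~x_2) → ~~(x_1 ↔ x_1) = 1 → 1 = 1
(((x_2 ↔ ~(x_2 → x_1)) ∧ ((~x_1 ↔ x_2) ∧ ((x_1 ∧ x_1) ∧ x_1))) ↔ ((~x_1 → ~x_2) ∧ ((x_1 → x_1) ∧ x_2))) ∧ (((~x_1 ∧ (x_1 → x_2)) → ~x_2) → ~~(x_1 ↔ x_1)) = 4/7 ∧ 1 = 4/7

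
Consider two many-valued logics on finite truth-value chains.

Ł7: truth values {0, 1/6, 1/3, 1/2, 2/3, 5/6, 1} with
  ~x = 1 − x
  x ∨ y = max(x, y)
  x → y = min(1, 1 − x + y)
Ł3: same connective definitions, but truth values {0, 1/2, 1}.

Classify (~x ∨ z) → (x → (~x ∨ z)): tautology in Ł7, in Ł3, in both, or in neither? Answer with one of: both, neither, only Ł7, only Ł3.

In Ł7: every assignment gives 1 — tautology.
In Ł3: every assignment gives 1 — tautology.

both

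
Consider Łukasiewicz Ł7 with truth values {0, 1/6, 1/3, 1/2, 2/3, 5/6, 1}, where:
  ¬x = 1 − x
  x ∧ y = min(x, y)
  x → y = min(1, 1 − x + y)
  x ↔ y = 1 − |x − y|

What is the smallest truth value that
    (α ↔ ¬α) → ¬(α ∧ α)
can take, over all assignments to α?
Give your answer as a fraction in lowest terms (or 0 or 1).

Take α = 1/2:
¬α = ¬1/2 = 1/2
α ↔ ¬α = 1/2 ↔ 1/2 = 1
α ∧ α = 1/2 ∧ 1/2 = 1/2
¬(α ∧ α) = ¬1/2 = 1/2
(α ↔ ¬α) → ¬(α ∧ α) = 1 → 1/2 = 1/2
No assignment yields a value below 1/2, so this is the minimum.

1/2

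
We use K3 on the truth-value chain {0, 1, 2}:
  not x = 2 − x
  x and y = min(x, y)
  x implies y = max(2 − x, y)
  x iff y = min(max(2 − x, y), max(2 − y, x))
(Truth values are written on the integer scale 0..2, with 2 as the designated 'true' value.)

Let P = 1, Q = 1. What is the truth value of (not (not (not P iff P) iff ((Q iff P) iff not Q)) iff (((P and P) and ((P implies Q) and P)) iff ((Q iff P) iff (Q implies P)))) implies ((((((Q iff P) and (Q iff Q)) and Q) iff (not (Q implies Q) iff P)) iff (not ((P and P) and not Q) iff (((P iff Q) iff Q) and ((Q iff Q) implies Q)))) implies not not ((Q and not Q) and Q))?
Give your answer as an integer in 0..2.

1

not P = not 1 = 1
not P iff P = 1 iff 1 = 1
not (not P iff P) = not 1 = 1
Q iff P = 1 iff 1 = 1
not Q = not 1 = 1
(Q iff P) iff not Q = 1 iff 1 = 1
not (not P iff P) iff ((Q iff P) iff not Q) = 1 iff 1 = 1
not (not (not P iff P) iff ((Q iff P) iff not Q)) = not 1 = 1
P and P = 1 and 1 = 1
P implies Q = 1 implies 1 = 1
(P implies Q) and P = 1 and 1 = 1
(P and P) and ((P implies Q) and P) = 1 and 1 = 1
Q iff P = 1 iff 1 = 1
Q implies P = 1 implies 1 = 1
(Q iff P) iff (Q implies P) = 1 iff 1 = 1
((P and P) and ((P implies Q) and P)) iff ((Q iff P) iff (Q implies P)) = 1 iff 1 = 1
not (not (not P iff P) iff ((Q iff P) iff not Q)) iff (((P and P) and ((P implies Q) and P)) iff ((Q iff P) iff (Q implies P))) = 1 iff 1 = 1
Q iff P = 1 iff 1 = 1
Q iff Q = 1 iff 1 = 1
(Q iff P) and (Q iff Q) = 1 and 1 = 1
((Q iff P) and (Q iff Q)) and Q = 1 and 1 = 1
Q implies Q = 1 implies 1 = 1
not (Q implies Q) = not 1 = 1
not (Q implies Q) iff P = 1 iff 1 = 1
(((Q iff P) and (Q iff Q)) and Q) iff (not (Q implies Q) iff P) = 1 iff 1 = 1
P and P = 1 and 1 = 1
not Q = not 1 = 1
(P and P) and not Q = 1 and 1 = 1
not ((P and P) and not Q) = not 1 = 1
P iff Q = 1 iff 1 = 1
(P iff Q) iff Q = 1 iff 1 = 1
Q iff Q = 1 iff 1 = 1
(Q iff Q) implies Q = 1 implies 1 = 1
((P iff Q) iff Q) and ((Q iff Q) implies Q) = 1 and 1 = 1
not ((P and P) and not Q) iff (((P iff Q) iff Q) and ((Q iff Q) implies Q)) = 1 iff 1 = 1
((((Q iff P) and (Q iff Q)) and Q) iff (not (Q implies Q) iff P)) iff (not ((P and P) and not Q) iff (((P iff Q) iff Q) and ((Q iff Q) implies Q))) = 1 iff 1 = 1
not Q = not 1 = 1
Q and not Q = 1 and 1 = 1
(Q and not Q) and Q = 1 and 1 = 1
not ((Q and not Q) and Q) = not 1 = 1
not not ((Q and not Q) and Q) = not 1 = 1
(((((Q iff P) and (Q iff Q)) and Q) iff (not (Q implies Q) iff P)) iff (not ((P and P) and not Q) iff (((P iff Q) iff Q) and ((Q iff Q) implies Q)))) implies not not ((Q and not Q) and Q) = 1 implies 1 = 1
(not (not (not P iff P) iff ((Q iff P) iff not Q)) iff (((P and P) and ((P implies Q) and P)) iff ((Q iff P) iff (Q implies P)))) implies ((((((Q iff P) and (Q iff Q)) and Q) iff (not (Q implies Q) iff P)) iff (not ((P and P) and not Q) iff (((P iff Q) iff Q) and ((Q iff Q) implies Q)))) implies not not ((Q and not Q) and Q)) = 1 implies 1 = 1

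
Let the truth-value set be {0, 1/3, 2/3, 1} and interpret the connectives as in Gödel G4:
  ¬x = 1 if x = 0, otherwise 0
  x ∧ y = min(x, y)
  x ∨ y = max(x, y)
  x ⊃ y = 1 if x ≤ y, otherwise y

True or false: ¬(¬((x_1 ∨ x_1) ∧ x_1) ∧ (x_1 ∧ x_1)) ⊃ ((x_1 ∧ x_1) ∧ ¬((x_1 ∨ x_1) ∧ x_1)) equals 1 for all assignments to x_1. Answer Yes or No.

No

Counterexample: take x_1 = 0.
x_1 ∨ x_1 = 0 ∨ 0 = 0
(x_1 ∨ x_1) ∧ x_1 = 0 ∧ 0 = 0
¬((x_1 ∨ x_1) ∧ x_1) = ¬0 = 1
x_1 ∧ x_1 = 0 ∧ 0 = 0
¬((x_1 ∨ x_1) ∧ x_1) ∧ (x_1 ∧ x_1) = 1 ∧ 0 = 0
¬(¬((x_1 ∨ x_1) ∧ x_1) ∧ (x_1 ∧ x_1)) = ¬0 = 1
(x_1 ∧ x_1) ∧ ¬((x_1 ∨ x_1) ∧ x_1) = 0 ∧ 1 = 0
¬(¬((x_1 ∨ x_1) ∧ x_1) ∧ (x_1 ∧ x_1)) ⊃ ((x_1 ∧ x_1) ∧ ¬((x_1 ∨ x_1) ∧ x_1)) = 1 ⊃ 0 = 0
This gives 0 ≠ 1.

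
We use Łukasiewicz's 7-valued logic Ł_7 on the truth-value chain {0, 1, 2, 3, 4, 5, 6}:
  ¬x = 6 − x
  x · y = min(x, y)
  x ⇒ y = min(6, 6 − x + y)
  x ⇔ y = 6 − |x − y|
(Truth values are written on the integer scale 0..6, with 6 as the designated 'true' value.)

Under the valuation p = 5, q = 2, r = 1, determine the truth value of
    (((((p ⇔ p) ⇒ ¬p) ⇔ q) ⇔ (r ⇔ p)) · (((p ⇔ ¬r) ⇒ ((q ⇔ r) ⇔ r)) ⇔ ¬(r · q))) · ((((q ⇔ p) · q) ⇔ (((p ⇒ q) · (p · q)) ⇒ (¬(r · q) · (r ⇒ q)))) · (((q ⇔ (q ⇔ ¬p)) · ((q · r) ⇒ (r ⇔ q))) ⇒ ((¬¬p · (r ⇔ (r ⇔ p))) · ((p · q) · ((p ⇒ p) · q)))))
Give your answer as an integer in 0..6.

p ⇔ p = 5 ⇔ 5 = 6
¬p = ¬5 = 1
(p ⇔ p) ⇒ ¬p = 6 ⇒ 1 = 1
((p ⇔ p) ⇒ ¬p) ⇔ q = 1 ⇔ 2 = 5
r ⇔ p = 1 ⇔ 5 = 2
(((p ⇔ p) ⇒ ¬p) ⇔ q) ⇔ (r ⇔ p) = 5 ⇔ 2 = 3
¬r = ¬1 = 5
p ⇔ ¬r = 5 ⇔ 5 = 6
q ⇔ r = 2 ⇔ 1 = 5
(q ⇔ r) ⇔ r = 5 ⇔ 1 = 2
(p ⇔ ¬r) ⇒ ((q ⇔ r) ⇔ r) = 6 ⇒ 2 = 2
r · q = 1 · 2 = 1
¬(r · q) = ¬1 = 5
((p ⇔ ¬r) ⇒ ((q ⇔ r) ⇔ r)) ⇔ ¬(r · q) = 2 ⇔ 5 = 3
((((p ⇔ p) ⇒ ¬p) ⇔ q) ⇔ (r ⇔ p)) · (((p ⇔ ¬r) ⇒ ((q ⇔ r) ⇔ r)) ⇔ ¬(r · q)) = 3 · 3 = 3
q ⇔ p = 2 ⇔ 5 = 3
(q ⇔ p) · q = 3 · 2 = 2
p ⇒ q = 5 ⇒ 2 = 3
p · q = 5 · 2 = 2
(p ⇒ q) · (p · q) = 3 · 2 = 2
r · q = 1 · 2 = 1
¬(r · q) = ¬1 = 5
r ⇒ q = 1 ⇒ 2 = 6
¬(r · q) · (r ⇒ q) = 5 · 6 = 5
((p ⇒ q) · (p · q)) ⇒ (¬(r · q) · (r ⇒ q)) = 2 ⇒ 5 = 6
((q ⇔ p) · q) ⇔ (((p ⇒ q) · (p · q)) ⇒ (¬(r · q) · (r ⇒ q))) = 2 ⇔ 6 = 2
¬p = ¬5 = 1
q ⇔ ¬p = 2 ⇔ 1 = 5
q ⇔ (q ⇔ ¬p) = 2 ⇔ 5 = 3
q · r = 2 · 1 = 1
r ⇔ q = 1 ⇔ 2 = 5
(q · r) ⇒ (r ⇔ q) = 1 ⇒ 5 = 6
(q ⇔ (q ⇔ ¬p)) · ((q · r) ⇒ (r ⇔ q)) = 3 · 6 = 3
¬p = ¬5 = 1
¬¬p = ¬1 = 5
r ⇔ p = 1 ⇔ 5 = 2
r ⇔ (r ⇔ p) = 1 ⇔ 2 = 5
¬¬p · (r ⇔ (r ⇔ p)) = 5 · 5 = 5
p · q = 5 · 2 = 2
p ⇒ p = 5 ⇒ 5 = 6
(p ⇒ p) · q = 6 · 2 = 2
(p · q) · ((p ⇒ p) · q) = 2 · 2 = 2
(¬¬p · (r ⇔ (r ⇔ p))) · ((p · q) · ((p ⇒ p) · q)) = 5 · 2 = 2
((q ⇔ (q ⇔ ¬p)) · ((q · r) ⇒ (r ⇔ q))) ⇒ ((¬¬p · (r ⇔ (r ⇔ p))) · ((p · q) · ((p ⇒ p) · q))) = 3 ⇒ 2 = 5
(((q ⇔ p) · q) ⇔ (((p ⇒ q) · (p · q)) ⇒ (¬(r · q) · (r ⇒ q)))) · (((q ⇔ (q ⇔ ¬p)) · ((q · r) ⇒ (r ⇔ q))) ⇒ ((¬¬p · (r ⇔ (r ⇔ p))) · ((p · q) · ((p ⇒ p) · q)))) = 2 · 5 = 2
(((((p ⇔ p) ⇒ ¬p) ⇔ q) ⇔ (r ⇔ p)) · (((p ⇔ ¬r) ⇒ ((q ⇔ r) ⇔ r)) ⇔ ¬(r · q))) · ((((q ⇔ p) · q) ⇔ (((p ⇒ q) · (p · q)) ⇒ (¬(r · q) · (r ⇒ q)))) · (((q ⇔ (q ⇔ ¬p)) · ((q · r) ⇒ (r ⇔ q))) ⇒ ((¬¬p · (r ⇔ (r ⇔ p))) · ((p · q) · ((p ⇒ p) · q))))) = 3 · 2 = 2

2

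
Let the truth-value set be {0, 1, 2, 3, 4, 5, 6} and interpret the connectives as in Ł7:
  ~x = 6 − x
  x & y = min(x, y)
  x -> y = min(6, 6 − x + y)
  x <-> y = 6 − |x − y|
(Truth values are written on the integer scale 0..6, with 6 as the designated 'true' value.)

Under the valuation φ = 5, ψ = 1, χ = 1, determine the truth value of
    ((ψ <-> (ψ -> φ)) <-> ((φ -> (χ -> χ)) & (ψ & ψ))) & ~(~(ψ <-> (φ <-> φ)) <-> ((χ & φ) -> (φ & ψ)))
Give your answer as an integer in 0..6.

1

ψ -> φ = 1 -> 5 = 6
ψ <-> (ψ -> φ) = 1 <-> 6 = 1
χ -> χ = 1 -> 1 = 6
φ -> (χ -> χ) = 5 -> 6 = 6
ψ & ψ = 1 & 1 = 1
(φ -> (χ -> χ)) & (ψ & ψ) = 6 & 1 = 1
(ψ <-> (ψ -> φ)) <-> ((φ -> (χ -> χ)) & (ψ & ψ)) = 1 <-> 1 = 6
φ <-> φ = 5 <-> 5 = 6
ψ <-> (φ <-> φ) = 1 <-> 6 = 1
~(ψ <-> (φ <-> φ)) = ~1 = 5
χ & φ = 1 & 5 = 1
φ & ψ = 5 & 1 = 1
(χ & φ) -> (φ & ψ) = 1 -> 1 = 6
~(ψ <-> (φ <-> φ)) <-> ((χ & φ) -> (φ & ψ)) = 5 <-> 6 = 5
~(~(ψ <-> (φ <-> φ)) <-> ((χ & φ) -> (φ & ψ))) = ~5 = 1
((ψ <-> (ψ -> φ)) <-> ((φ -> (χ -> χ)) & (ψ & ψ))) & ~(~(ψ <-> (φ <-> φ)) <-> ((χ & φ) -> (φ & ψ))) = 6 & 1 = 1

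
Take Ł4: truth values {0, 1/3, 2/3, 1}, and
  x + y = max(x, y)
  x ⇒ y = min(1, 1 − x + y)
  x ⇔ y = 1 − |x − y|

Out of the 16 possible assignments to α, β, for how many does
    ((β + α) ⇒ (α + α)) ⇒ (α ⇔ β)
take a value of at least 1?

10

α = 0, β = 0 ↦ 1  ≥
α = 0, β = 1/3 ↦ 1  ≥
α = 0, β = 2/3 ↦ 1  ≥
α = 0, β = 1 ↦ 1  ≥
α = 1/3, β = 0 ↦ 2/3  <
α = 1/3, β = 1/3 ↦ 1  ≥
α = 1/3, β = 2/3 ↦ 1  ≥
α = 1/3, β = 1 ↦ 1  ≥
α = 2/3, β = 0 ↦ 1/3  <
α = 2/3, β = 1/3 ↦ 2/3  <
α = 2/3, β = 2/3 ↦ 1  ≥
α = 2/3, β = 1 ↦ 1  ≥
α = 1, β = 0 ↦ 0  <
α = 1, β = 1/3 ↦ 1/3  <
α = 1, β = 2/3 ↦ 2/3  <
α = 1, β = 1 ↦ 1  ≥
So 10 of the 16 assignments meet the threshold.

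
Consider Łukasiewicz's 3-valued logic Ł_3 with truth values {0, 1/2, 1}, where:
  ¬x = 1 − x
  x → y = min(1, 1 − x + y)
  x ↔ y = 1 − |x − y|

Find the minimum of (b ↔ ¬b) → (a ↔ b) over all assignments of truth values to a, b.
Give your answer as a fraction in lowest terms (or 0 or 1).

1/2

Take a = 0, b = 1/2:
¬b = ¬1/2 = 1/2
b ↔ ¬b = 1/2 ↔ 1/2 = 1
a ↔ b = 0 ↔ 1/2 = 1/2
(b ↔ ¬b) → (a ↔ b) = 1 → 1/2 = 1/2
No assignment yields a value below 1/2, so this is the minimum.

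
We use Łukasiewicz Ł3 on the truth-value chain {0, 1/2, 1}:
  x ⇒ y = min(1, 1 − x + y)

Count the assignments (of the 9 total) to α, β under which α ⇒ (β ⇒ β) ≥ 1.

α = 0, β = 0 ↦ 1  ≥
α = 0, β = 1/2 ↦ 1  ≥
α = 0, β = 1 ↦ 1  ≥
α = 1/2, β = 0 ↦ 1  ≥
α = 1/2, β = 1/2 ↦ 1  ≥
α = 1/2, β = 1 ↦ 1  ≥
α = 1, β = 0 ↦ 1  ≥
α = 1, β = 1/2 ↦ 1  ≥
α = 1, β = 1 ↦ 1  ≥
So 9 of the 9 assignments meet the threshold.

9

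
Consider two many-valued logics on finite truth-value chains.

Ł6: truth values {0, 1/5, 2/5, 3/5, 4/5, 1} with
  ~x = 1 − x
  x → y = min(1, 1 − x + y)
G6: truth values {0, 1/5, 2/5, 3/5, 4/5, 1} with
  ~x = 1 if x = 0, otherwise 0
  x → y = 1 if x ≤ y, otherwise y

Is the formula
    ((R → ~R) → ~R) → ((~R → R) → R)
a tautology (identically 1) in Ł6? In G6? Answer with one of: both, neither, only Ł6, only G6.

only Ł6

In Ł6: every assignment gives 1 — tautology.
In G6: at R = 1/5 the value is 1/5 — not a tautology.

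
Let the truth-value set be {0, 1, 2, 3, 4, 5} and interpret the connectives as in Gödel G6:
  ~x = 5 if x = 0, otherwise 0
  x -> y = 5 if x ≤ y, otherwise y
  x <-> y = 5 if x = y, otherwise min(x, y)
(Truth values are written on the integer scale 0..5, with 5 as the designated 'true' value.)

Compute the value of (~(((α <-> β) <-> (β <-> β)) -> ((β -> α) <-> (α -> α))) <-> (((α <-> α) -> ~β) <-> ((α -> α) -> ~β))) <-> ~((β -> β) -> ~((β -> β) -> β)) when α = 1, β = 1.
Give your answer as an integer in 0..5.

α <-> β = 1 <-> 1 = 5
β <-> β = 1 <-> 1 = 5
(α <-> β) <-> (β <-> β) = 5 <-> 5 = 5
β -> α = 1 -> 1 = 5
α -> α = 1 -> 1 = 5
(β -> α) <-> (α -> α) = 5 <-> 5 = 5
((α <-> β) <-> (β <-> β)) -> ((β -> α) <-> (α -> α)) = 5 -> 5 = 5
~(((α <-> β) <-> (β <-> β)) -> ((β -> α) <-> (α -> α))) = ~5 = 0
α <-> α = 1 <-> 1 = 5
~β = ~1 = 0
(α <-> α) -> ~β = 5 -> 0 = 0
α -> α = 1 -> 1 = 5
~β = ~1 = 0
(α -> α) -> ~β = 5 -> 0 = 0
((α <-> α) -> ~β) <-> ((α -> α) -> ~β) = 0 <-> 0 = 5
~(((α <-> β) <-> (β <-> β)) -> ((β -> α) <-> (α -> α))) <-> (((α <-> α) -> ~β) <-> ((α -> α) -> ~β)) = 0 <-> 5 = 0
β -> β = 1 -> 1 = 5
β -> β = 1 -> 1 = 5
(β -> β) -> β = 5 -> 1 = 1
~((β -> β) -> β) = ~1 = 0
(β -> β) -> ~((β -> β) -> β) = 5 -> 0 = 0
~((β -> β) -> ~((β -> β) -> β)) = ~0 = 5
(~(((α <-> β) <-> (β <-> β)) -> ((β -> α) <-> (α -> α))) <-> (((α <-> α) -> ~β) <-> ((α -> α) -> ~β))) <-> ~((β -> β) -> ~((β -> β) -> β)) = 0 <-> 5 = 0

0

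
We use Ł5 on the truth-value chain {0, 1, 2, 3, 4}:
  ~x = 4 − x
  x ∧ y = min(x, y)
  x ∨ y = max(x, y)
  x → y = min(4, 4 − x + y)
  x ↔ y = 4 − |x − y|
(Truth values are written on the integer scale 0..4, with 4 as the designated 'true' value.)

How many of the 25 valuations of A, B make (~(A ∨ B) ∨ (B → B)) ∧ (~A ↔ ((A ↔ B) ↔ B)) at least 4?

value 4: 7 assignments (counts)
value 2: 11 assignments
value 0: 7 assignments
So 7 of the 25 assignments meet the threshold.

7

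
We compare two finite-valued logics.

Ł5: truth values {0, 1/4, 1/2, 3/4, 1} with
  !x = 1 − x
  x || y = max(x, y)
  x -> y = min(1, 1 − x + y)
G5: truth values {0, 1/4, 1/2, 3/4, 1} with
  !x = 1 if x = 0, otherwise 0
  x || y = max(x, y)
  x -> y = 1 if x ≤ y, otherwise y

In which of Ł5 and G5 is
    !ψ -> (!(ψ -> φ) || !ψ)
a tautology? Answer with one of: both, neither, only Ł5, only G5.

In Ł5: every assignment gives 1 — tautology.
In G5: every assignment gives 1 — tautology.

both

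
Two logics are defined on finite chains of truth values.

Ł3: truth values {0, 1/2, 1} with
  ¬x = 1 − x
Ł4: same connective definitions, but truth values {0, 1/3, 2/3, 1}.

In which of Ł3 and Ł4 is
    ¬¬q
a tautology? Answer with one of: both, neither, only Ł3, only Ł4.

neither

In Ł3: at q = 0 the value is 0 — not a tautology.
In Ł4: at q = 0 the value is 0 — not a tautology.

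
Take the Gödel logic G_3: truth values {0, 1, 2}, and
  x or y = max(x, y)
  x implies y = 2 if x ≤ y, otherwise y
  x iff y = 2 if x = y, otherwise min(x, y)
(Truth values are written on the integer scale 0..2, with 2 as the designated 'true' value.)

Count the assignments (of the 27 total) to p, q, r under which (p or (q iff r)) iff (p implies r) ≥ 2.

8

value 2: 8 assignments (counts)
value 1: 9 assignments
value 0: 10 assignments
So 8 of the 27 assignments meet the threshold.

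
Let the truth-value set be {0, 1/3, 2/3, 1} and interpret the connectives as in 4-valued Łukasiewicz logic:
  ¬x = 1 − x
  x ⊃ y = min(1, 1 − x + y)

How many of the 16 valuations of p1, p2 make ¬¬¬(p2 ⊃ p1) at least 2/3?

3

p1 = 0, p2 = 0 ↦ 0  <
p1 = 0, p2 = 1/3 ↦ 1/3  <
p1 = 0, p2 = 2/3 ↦ 2/3  ≥
p1 = 0, p2 = 1 ↦ 1  ≥
p1 = 1/3, p2 = 0 ↦ 0  <
p1 = 1/3, p2 = 1/3 ↦ 0  <
p1 = 1/3, p2 = 2/3 ↦ 1/3  <
p1 = 1/3, p2 = 1 ↦ 2/3  ≥
p1 = 2/3, p2 = 0 ↦ 0  <
p1 = 2/3, p2 = 1/3 ↦ 0  <
p1 = 2/3, p2 = 2/3 ↦ 0  <
p1 = 2/3, p2 = 1 ↦ 1/3  <
p1 = 1, p2 = 0 ↦ 0  <
p1 = 1, p2 = 1/3 ↦ 0  <
p1 = 1, p2 = 2/3 ↦ 0  <
p1 = 1, p2 = 1 ↦ 0  <
So 3 of the 16 assignments meet the threshold.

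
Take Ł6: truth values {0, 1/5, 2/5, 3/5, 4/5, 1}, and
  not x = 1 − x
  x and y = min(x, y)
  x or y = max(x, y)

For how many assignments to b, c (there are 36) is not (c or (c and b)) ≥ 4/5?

value 1: 6 assignments (counts)
value 4/5: 6 assignments (counts)
value 3/5: 6 assignments
value 2/5: 6 assignments
value 1/5: 6 assignments
value 0: 6 assignments
So 12 of the 36 assignments meet the threshold.

12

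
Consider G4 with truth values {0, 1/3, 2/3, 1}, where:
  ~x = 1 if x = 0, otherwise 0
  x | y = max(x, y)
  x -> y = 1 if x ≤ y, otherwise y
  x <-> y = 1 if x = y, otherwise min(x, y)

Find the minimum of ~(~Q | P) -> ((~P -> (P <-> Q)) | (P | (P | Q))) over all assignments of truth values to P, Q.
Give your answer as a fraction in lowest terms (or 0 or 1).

Take P = 0, Q = 1/3:
~Q = ~1/3 = 0
~Q | P = 0 | 0 = 0
~(~Q | P) = ~0 = 1
~P = ~0 = 1
P <-> Q = 0 <-> 1/3 = 0
~P -> (P <-> Q) = 1 -> 0 = 0
P | Q = 0 | 1/3 = 1/3
P | (P | Q) = 0 | 1/3 = 1/3
(~P -> (P <-> Q)) | (P | (P | Q)) = 0 | 1/3 = 1/3
~(~Q | P) -> ((~P -> (P <-> Q)) | (P | (P | Q))) = 1 -> 1/3 = 1/3
No assignment yields a value below 1/3, so this is the minimum.

1/3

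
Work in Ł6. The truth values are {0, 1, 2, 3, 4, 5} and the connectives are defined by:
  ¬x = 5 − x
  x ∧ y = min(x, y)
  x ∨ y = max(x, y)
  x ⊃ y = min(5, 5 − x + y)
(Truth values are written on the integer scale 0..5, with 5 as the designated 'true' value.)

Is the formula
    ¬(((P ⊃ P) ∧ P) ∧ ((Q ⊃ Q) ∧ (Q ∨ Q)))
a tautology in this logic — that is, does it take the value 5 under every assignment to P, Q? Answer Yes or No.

Counterexample: take P = 1, Q = 1.
P ⊃ P = 1 ⊃ 1 = 5
(P ⊃ P) ∧ P = 5 ∧ 1 = 1
Q ⊃ Q = 1 ⊃ 1 = 5
Q ∨ Q = 1 ∨ 1 = 1
(Q ⊃ Q) ∧ (Q ∨ Q) = 5 ∧ 1 = 1
((P ⊃ P) ∧ P) ∧ ((Q ⊃ Q) ∧ (Q ∨ Q)) = 1 ∧ 1 = 1
¬(((P ⊃ P) ∧ P) ∧ ((Q ⊃ Q) ∧ (Q ∨ Q))) = ¬1 = 4
This gives 4 ≠ 5.

No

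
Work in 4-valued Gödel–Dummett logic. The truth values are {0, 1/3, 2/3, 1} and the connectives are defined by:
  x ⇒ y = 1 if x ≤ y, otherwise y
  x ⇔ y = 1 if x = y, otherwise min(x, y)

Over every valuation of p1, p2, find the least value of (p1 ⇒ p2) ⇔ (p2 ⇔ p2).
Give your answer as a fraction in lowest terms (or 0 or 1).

0

Take p1 = 1/3, p2 = 0:
p1 ⇒ p2 = 1/3 ⇒ 0 = 0
p2 ⇔ p2 = 0 ⇔ 0 = 1
(p1 ⇒ p2) ⇔ (p2 ⇔ p2) = 0 ⇔ 1 = 0
No assignment yields a value below 0, so this is the minimum.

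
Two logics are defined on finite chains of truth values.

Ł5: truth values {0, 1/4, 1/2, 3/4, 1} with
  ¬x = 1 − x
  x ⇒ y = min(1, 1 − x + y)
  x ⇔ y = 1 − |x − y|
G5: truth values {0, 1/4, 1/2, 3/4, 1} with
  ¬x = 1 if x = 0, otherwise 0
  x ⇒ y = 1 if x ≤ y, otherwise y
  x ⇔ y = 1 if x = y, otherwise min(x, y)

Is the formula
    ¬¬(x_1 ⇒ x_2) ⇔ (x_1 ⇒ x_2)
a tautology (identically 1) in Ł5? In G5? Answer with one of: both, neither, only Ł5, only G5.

In Ł5: every assignment gives 1 — tautology.
In G5: at x_1 = 1/2, x_2 = 1/4 the value is 1/4 — not a tautology.

only Ł5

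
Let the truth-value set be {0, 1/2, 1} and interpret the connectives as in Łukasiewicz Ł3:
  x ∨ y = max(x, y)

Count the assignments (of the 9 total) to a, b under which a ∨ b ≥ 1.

a = 0, b = 0 ↦ 0  <
a = 0, b = 1/2 ↦ 1/2  <
a = 0, b = 1 ↦ 1  ≥
a = 1/2, b = 0 ↦ 1/2  <
a = 1/2, b = 1/2 ↦ 1/2  <
a = 1/2, b = 1 ↦ 1  ≥
a = 1, b = 0 ↦ 1  ≥
a = 1, b = 1/2 ↦ 1  ≥
a = 1, b = 1 ↦ 1  ≥
So 5 of the 9 assignments meet the threshold.

5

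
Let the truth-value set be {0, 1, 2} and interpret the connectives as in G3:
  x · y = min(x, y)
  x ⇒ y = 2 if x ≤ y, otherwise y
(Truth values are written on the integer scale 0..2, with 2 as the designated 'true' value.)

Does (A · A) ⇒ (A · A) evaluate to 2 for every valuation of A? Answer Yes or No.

Yes

A = 0 ↦ 2
A = 1 ↦ 2
A = 2 ↦ 2
Every assignment gives a value ≥ 2.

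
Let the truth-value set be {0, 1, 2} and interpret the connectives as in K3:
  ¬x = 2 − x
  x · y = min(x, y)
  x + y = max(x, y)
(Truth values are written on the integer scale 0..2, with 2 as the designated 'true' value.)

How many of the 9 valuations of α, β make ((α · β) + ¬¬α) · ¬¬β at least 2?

α = 0, β = 0 ↦ 0  <
α = 0, β = 1 ↦ 0  <
α = 0, β = 2 ↦ 0  <
α = 1, β = 0 ↦ 0  <
α = 1, β = 1 ↦ 1  <
α = 1, β = 2 ↦ 1  <
α = 2, β = 0 ↦ 0  <
α = 2, β = 1 ↦ 1  <
α = 2, β = 2 ↦ 2  ≥
So 1 of the 9 assignments meets the threshold.

1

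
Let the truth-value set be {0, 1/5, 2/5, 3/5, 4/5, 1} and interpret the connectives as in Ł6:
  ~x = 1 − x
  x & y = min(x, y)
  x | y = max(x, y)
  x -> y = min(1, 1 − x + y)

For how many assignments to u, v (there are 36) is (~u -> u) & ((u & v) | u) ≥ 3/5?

value 1: 6 assignments (counts)
value 4/5: 6 assignments (counts)
value 3/5: 6 assignments (counts)
value 2/5: 6 assignments
value 1/5: 6 assignments
value 0: 6 assignments
So 18 of the 36 assignments meet the threshold.

18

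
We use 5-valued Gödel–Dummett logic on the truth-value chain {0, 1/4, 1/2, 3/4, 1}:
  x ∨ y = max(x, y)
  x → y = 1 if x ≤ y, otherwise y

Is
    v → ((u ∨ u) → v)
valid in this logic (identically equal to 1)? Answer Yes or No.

Yes

At u = 1, v = 1/4, for instance:
u ∨ u = 1 ∨ 1 = 1
(u ∨ u) → v = 1 → 1/4 = 1/4
v → ((u ∨ u) → v) = 1/4 → 1/4 = 1
and checking the remaining 24 assignments likewise gives ≥ 1 in every case.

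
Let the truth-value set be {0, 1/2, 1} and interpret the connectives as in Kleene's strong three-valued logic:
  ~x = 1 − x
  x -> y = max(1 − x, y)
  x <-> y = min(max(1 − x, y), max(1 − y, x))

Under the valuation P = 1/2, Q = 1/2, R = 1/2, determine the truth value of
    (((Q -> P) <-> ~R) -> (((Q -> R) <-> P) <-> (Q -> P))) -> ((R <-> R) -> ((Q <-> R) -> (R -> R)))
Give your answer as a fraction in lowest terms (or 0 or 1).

Q -> P = 1/2 -> 1/2 = 1/2
~R = ~1/2 = 1/2
(Q -> P) <-> ~R = 1/2 <-> 1/2 = 1/2
Q -> R = 1/2 -> 1/2 = 1/2
(Q -> R) <-> P = 1/2 <-> 1/2 = 1/2
Q -> P = 1/2 -> 1/2 = 1/2
((Q -> R) <-> P) <-> (Q -> P) = 1/2 <-> 1/2 = 1/2
((Q -> P) <-> ~R) -> (((Q -> R) <-> P) <-> (Q -> P)) = 1/2 -> 1/2 = 1/2
R <-> R = 1/2 <-> 1/2 = 1/2
Q <-> R = 1/2 <-> 1/2 = 1/2
R -> R = 1/2 -> 1/2 = 1/2
(Q <-> R) -> (R -> R) = 1/2 -> 1/2 = 1/2
(R <-> R) -> ((Q <-> R) -> (R -> R)) = 1/2 -> 1/2 = 1/2
(((Q -> P) <-> ~R) -> (((Q -> R) <-> P) <-> (Q -> P))) -> ((R <-> R) -> ((Q <-> R) -> (R -> R))) = 1/2 -> 1/2 = 1/2

1/2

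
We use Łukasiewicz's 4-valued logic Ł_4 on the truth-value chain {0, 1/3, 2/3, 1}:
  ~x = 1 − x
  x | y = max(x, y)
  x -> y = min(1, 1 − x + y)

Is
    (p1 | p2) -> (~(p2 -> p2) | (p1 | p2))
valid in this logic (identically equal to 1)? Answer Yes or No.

p1 = 0, p2 = 0 ↦ 1
p1 = 0, p2 = 1/3 ↦ 1
p1 = 0, p2 = 2/3 ↦ 1
p1 = 0, p2 = 1 ↦ 1
p1 = 1/3, p2 = 0 ↦ 1
p1 = 1/3, p2 = 1/3 ↦ 1
p1 = 1/3, p2 = 2/3 ↦ 1
p1 = 1/3, p2 = 1 ↦ 1
p1 = 2/3, p2 = 0 ↦ 1
p1 = 2/3, p2 = 1/3 ↦ 1
p1 = 2/3, p2 = 2/3 ↦ 1
p1 = 2/3, p2 = 1 ↦ 1
p1 = 1, p2 = 0 ↦ 1
p1 = 1, p2 = 1/3 ↦ 1
p1 = 1, p2 = 2/3 ↦ 1
p1 = 1, p2 = 1 ↦ 1
Every assignment gives a value ≥ 1.

Yes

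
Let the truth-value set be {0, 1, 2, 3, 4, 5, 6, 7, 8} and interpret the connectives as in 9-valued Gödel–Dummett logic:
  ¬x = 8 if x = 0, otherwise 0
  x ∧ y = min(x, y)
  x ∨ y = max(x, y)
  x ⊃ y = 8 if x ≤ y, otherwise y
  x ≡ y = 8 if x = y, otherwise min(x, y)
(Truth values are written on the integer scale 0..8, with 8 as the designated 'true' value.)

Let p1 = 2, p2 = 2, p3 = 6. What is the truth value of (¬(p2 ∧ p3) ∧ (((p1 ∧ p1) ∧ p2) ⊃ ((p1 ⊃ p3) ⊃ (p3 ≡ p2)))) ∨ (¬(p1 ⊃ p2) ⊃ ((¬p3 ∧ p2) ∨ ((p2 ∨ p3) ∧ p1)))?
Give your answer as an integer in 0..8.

p2 ∧ p3 = 2 ∧ 6 = 2
¬(p2 ∧ p3) = ¬2 = 0
p1 ∧ p1 = 2 ∧ 2 = 2
(p1 ∧ p1) ∧ p2 = 2 ∧ 2 = 2
p1 ⊃ p3 = 2 ⊃ 6 = 8
p3 ≡ p2 = 6 ≡ 2 = 2
(p1 ⊃ p3) ⊃ (p3 ≡ p2) = 8 ⊃ 2 = 2
((p1 ∧ p1) ∧ p2) ⊃ ((p1 ⊃ p3) ⊃ (p3 ≡ p2)) = 2 ⊃ 2 = 8
¬(p2 ∧ p3) ∧ (((p1 ∧ p1) ∧ p2) ⊃ ((p1 ⊃ p3) ⊃ (p3 ≡ p2))) = 0 ∧ 8 = 0
p1 ⊃ p2 = 2 ⊃ 2 = 8
¬(p1 ⊃ p2) = ¬8 = 0
¬p3 = ¬6 = 0
¬p3 ∧ p2 = 0 ∧ 2 = 0
p2 ∨ p3 = 2 ∨ 6 = 6
(p2 ∨ p3) ∧ p1 = 6 ∧ 2 = 2
(¬p3 ∧ p2) ∨ ((p2 ∨ p3) ∧ p1) = 0 ∨ 2 = 2
¬(p1 ⊃ p2) ⊃ ((¬p3 ∧ p2) ∨ ((p2 ∨ p3) ∧ p1)) = 0 ⊃ 2 = 8
(¬(p2 ∧ p3) ∧ (((p1 ∧ p1) ∧ p2) ⊃ ((p1 ⊃ p3) ⊃ (p3 ≡ p2)))) ∨ (¬(p1 ⊃ p2) ⊃ ((¬p3 ∧ p2) ∨ ((p2 ∨ p3) ∧ p1))) = 0 ∨ 8 = 8

8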